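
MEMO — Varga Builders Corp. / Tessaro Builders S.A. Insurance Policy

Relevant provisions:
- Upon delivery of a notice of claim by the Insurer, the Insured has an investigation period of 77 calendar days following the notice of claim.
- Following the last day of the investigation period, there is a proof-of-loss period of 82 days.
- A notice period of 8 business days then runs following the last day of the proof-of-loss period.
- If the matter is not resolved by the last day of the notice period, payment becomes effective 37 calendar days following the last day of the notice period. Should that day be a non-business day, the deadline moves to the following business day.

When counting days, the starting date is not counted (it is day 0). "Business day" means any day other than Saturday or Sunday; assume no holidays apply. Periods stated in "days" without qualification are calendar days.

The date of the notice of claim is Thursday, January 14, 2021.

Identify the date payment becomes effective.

Adding 77 calendar days to January 14, 2021 gives April 1, 2021, which is the last day of the investigation period.
The last day of the proof-of-loss period: April 1, 2021 + 82 days = June 22, 2021.
From Tuesday, June 22, 2021, 8 business days (Jun 23, Jun 24, Jun 25, Jun 28, Jun 29, Jun 30, Jul 1, Jul 2, skipping weekends) brings us to Friday, July 2, 2021, which is the last day of the notice period.
The date payment becomes effective: 37 calendar days after July 2, 2021 is August 8, 2021. That falls on a Sunday, so it rolls to the next business day, Monday, August 9, 2021.

August 9, 2021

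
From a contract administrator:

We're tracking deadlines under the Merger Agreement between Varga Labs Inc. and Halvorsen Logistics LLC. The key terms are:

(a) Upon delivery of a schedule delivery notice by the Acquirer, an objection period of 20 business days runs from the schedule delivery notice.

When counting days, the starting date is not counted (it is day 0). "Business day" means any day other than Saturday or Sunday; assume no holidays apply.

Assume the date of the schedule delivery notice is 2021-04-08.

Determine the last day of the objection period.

The last day of the objection period: 20 business days after Thursday, 2021-04-08, skipping weekends — Apr 9, Apr 12, Apr 13, Apr 14, …, May 4, May 5, May 6 — lands on Thursday, 2021-05-06.

2021-05-06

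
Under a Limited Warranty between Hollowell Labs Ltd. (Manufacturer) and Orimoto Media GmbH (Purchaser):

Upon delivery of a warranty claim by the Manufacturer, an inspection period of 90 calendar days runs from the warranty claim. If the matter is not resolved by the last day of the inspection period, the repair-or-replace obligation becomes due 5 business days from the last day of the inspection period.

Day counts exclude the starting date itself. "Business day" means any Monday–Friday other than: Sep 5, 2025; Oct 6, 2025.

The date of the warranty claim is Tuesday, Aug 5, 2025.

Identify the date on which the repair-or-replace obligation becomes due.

Nov 10, 2025

The last day of the inspection period: Aug 5, 2025 + 90 days = Nov 3, 2025.
The date on which the repair-or-replace obligation becomes due: counting 5 business days from Monday, Nov 3, 2025 (Nov 4, Nov 5, Nov 6, Nov 7, Nov 10, skipping weekends) reaches Monday, Nov 10, 2025.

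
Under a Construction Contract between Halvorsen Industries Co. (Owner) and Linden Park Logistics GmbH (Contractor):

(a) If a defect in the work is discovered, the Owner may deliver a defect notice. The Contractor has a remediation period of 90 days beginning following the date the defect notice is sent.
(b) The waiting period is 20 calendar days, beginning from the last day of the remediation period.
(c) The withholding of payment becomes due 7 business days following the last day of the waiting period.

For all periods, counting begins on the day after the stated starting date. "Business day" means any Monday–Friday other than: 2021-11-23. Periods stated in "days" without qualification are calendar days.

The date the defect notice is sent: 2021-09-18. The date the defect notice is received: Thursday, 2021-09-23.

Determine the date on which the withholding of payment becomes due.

The last day of the remediation period: 2021-09-18 + 90 days = 2021-12-17.
The last day of the waiting period: 20 calendar days after 2021-12-17 is 2022-01-06.
The date on which the withholding of payment becomes due: 7 business days after Thursday, 2022-01-06, skipping weekends — Jan 7, Jan 10, Jan 11, Jan 12, Jan 13, Jan 14, Jan 17 — lands on Monday, 2022-01-17.

2022-01-17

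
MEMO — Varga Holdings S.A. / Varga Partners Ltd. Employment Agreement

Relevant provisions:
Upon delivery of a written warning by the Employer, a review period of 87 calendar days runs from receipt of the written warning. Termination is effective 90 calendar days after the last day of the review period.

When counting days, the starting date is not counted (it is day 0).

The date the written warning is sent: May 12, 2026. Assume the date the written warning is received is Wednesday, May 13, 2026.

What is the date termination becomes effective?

The last day of the review period: May 13, 2026 + 87 days = Aug 8, 2026.
The date termination becomes effective: Aug 8, 2026 + 90 days = Nov 6, 2026.

Nov 6, 2026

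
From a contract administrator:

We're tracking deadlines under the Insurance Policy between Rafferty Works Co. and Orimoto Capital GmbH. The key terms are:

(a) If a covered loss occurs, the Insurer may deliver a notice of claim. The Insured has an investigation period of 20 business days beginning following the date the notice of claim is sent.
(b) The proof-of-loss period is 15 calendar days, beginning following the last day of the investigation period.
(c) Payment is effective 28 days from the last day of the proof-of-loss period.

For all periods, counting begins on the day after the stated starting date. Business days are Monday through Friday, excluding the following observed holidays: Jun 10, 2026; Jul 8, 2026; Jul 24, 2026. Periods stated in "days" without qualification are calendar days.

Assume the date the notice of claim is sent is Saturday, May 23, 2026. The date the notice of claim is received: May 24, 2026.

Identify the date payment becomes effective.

Aug 4, 2026

The last day of the investigation period: counting 20 business days from Saturday, May 23, 2026 (May 25, May 26, May 27, May 28, …, Jun 18, Jun 19, Jun 22, skipping weekends and the listed holiday on Jun 10) reaches Monday, Jun 22, 2026.
The last day of the proof-of-loss period: Jun 22, 2026 + 15 days = Jul 7, 2026.
Adding 28 calendar days to Jul 7, 2026 gives Aug 4, 2026, which is the date payment becomes effective.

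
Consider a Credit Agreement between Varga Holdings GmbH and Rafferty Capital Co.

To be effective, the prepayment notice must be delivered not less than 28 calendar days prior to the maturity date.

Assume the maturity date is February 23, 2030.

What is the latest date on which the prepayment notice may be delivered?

January 26, 2030

Counting back 28 calendar days from February 23, 2030 gives January 26, 2030.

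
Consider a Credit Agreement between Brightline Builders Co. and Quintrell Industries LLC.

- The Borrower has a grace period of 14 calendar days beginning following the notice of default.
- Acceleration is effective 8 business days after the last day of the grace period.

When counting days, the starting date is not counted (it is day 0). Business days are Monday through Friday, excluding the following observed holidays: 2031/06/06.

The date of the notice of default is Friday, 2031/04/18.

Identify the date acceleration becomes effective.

The last day of the grace period: 2031/04/18 + 14 days = 2031/05/02.
The date acceleration becomes effective: counting 8 business days from Friday, 2031/05/02 (May 5, May 6, May 7, May 8, May 9, May 12, May 13, May 14, skipping weekends) reaches Wednesday, 2031/05/14.

2031/05/14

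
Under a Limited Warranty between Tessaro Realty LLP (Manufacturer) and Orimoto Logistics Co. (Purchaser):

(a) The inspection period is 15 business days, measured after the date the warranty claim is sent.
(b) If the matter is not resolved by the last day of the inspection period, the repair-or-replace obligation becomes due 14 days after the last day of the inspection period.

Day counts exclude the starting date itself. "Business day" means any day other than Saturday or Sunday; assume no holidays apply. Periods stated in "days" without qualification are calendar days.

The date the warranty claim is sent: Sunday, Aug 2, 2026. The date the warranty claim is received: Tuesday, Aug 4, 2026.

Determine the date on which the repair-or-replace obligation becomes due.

The last day of the inspection period: counting 15 business days from Sunday, Aug 2, 2026 (Aug 3, Aug 4, Aug 5, Aug 6, …, Aug 19, Aug 20, Aug 21, skipping weekends) reaches Friday, Aug 21, 2026.
The date on which the repair-or-replace obligation becomes due: 14 calendar days after Aug 21, 2026 is Sep 4, 2026.

Sep 4, 2026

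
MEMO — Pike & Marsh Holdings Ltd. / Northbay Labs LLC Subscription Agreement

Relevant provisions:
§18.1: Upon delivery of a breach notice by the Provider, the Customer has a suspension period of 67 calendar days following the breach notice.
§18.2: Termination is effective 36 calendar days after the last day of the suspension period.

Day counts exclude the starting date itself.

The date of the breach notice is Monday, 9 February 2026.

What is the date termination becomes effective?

23 May 2026

The last day of the suspension period: 9 February 2026 + 67 days = 17 April 2026.
The date termination becomes effective: 17 April 2026 + 36 days = 23 May 2026.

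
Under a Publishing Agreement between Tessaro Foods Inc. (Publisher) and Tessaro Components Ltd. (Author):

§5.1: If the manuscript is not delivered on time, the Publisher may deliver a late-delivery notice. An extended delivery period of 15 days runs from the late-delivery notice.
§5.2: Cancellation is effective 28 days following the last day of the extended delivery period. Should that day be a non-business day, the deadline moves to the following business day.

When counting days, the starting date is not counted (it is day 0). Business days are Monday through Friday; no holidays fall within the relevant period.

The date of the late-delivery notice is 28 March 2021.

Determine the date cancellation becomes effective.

The last day of the extended delivery period: 28 March 2021 + 15 days = 12 April 2021.
The date cancellation becomes effective: 28 calendar days after 12 April 2021 is 10 May 2021. 10 May 2021 is a Monday, so no roll-forward applies.

10 May 2021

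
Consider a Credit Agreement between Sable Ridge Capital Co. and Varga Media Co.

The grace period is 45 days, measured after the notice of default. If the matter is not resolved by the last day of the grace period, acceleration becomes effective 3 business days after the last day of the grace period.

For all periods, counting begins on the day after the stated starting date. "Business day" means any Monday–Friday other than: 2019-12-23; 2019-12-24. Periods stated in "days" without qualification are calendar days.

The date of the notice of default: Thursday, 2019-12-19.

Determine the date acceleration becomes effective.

Adding 45 calendar days to 2019-12-19 gives 2020-02-02, which is the last day of the grace period.
From Sunday, 2020-02-02, 3 business days (Feb 3, Feb 4, Feb 5, skipping weekends) brings us to Wednesday, 2020-02-05, which is the date acceleration becomes effective.

2020-02-05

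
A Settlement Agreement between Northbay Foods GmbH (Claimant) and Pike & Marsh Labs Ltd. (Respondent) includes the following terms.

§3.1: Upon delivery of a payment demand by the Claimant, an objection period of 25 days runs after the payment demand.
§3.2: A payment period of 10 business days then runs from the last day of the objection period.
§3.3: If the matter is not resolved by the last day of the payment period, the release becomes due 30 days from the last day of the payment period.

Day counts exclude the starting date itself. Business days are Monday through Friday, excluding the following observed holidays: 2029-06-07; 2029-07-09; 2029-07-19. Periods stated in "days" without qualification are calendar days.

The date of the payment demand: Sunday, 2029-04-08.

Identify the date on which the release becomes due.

2029-06-16

The last day of the objection period: 2029-04-08 + 25 days = 2029-05-03.
The last day of the payment period: counting 10 business days from Thursday, 2029-05-03 (May 4, May 7, May 8, May 9, May 10, May 11, May 14, May 15, May 16, May 17, skipping weekends) reaches Thursday, 2029-05-17.
Adding 30 calendar days to 2029-05-17 gives 2029-06-16, which is the date on which the release becomes due.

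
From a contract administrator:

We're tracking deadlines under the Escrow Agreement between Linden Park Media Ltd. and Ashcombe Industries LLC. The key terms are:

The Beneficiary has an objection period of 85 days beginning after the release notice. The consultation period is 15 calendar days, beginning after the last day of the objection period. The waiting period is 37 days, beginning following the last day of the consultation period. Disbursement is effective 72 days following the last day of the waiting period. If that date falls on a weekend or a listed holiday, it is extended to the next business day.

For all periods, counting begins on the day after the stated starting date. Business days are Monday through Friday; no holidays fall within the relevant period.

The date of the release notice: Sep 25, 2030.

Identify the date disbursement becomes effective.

Adding 85 calendar days to Sep 25, 2030 gives Dec 19, 2030, which is the last day of the objection period.
The last day of the consultation period: 15 calendar days after Dec 19, 2030 is Jan 3, 2031.
The last day of the waiting period: 37 calendar days after Jan 3, 2031 is Feb 9, 2031.
The date disbursement becomes effective: Feb 9, 2031 + 72 days = Apr 22, 2031. Apr 22, 2031 is a Tuesday, so no roll-forward applies.

Apr 22, 2031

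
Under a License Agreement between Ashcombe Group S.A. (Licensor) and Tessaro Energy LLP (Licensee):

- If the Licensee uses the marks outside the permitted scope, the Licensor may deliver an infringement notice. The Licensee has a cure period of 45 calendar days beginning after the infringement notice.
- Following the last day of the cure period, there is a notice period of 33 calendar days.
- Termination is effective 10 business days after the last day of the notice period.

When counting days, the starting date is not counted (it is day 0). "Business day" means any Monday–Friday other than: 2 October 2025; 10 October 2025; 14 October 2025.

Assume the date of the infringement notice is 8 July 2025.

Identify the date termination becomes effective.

9 October 2025

The last day of the cure period: 45 calendar days after 8 July 2025 is 22 August 2025.
Adding 33 calendar days to 22 August 2025 gives 24 September 2025, which is the last day of the notice period.
The date termination becomes effective: counting 10 business days from Wednesday, 24 September 2025 (Sep 25, Sep 26, Sep 29, Sep 30, Oct 1, Oct 3, Oct 6, Oct 7, Oct 8, Oct 9, skipping weekends and the listed holiday on Oct 2) reaches Thursday, 9 October 2025.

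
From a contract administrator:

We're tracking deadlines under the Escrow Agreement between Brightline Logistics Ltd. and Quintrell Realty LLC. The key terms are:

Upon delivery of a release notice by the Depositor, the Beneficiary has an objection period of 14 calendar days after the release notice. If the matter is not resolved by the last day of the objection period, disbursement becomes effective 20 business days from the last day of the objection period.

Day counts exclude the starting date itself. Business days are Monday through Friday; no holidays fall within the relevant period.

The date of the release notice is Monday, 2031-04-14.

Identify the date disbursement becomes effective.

The last day of the objection period: 14 calendar days after 2031-04-14 is 2031-04-28.
The date disbursement becomes effective: counting 20 business days from Monday, 2031-04-28 (Apr 29, Apr 30, May 1, May 2, …, May 22, May 23, May 26, skipping weekends) reaches Monday, 2031-05-26.

2031-05-26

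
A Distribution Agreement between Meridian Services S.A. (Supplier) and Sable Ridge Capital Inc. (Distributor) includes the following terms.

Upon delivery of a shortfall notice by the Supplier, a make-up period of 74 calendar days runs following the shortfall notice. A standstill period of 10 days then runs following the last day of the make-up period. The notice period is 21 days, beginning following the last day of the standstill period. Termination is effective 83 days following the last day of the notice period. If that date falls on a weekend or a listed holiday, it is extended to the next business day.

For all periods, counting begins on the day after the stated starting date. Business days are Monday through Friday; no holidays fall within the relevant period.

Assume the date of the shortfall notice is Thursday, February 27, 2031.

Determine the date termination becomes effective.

September 3, 2031

Adding 74 calendar days to February 27, 2031 gives May 12, 2031, which is the last day of the make-up period.
Adding 10 calendar days to May 12, 2031 gives May 22, 2031, which is the last day of the standstill period.
The last day of the notice period: May 22, 2031 + 21 days = June 12, 2031.
The date termination becomes effective: June 12, 2031 + 83 days = September 3, 2031. September 3, 2031 is a Wednesday, so no roll-forward applies.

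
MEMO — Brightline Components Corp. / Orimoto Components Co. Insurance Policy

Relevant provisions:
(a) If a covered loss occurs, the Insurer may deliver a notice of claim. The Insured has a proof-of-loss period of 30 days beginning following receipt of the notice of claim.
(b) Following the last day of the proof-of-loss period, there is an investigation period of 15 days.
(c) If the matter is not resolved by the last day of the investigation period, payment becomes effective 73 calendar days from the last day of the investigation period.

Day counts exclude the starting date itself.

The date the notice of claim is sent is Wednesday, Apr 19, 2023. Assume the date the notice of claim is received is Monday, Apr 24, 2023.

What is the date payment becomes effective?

The last day of the proof-of-loss period: Apr 24, 2023 + 30 days = May 24, 2023.
The last day of the investigation period: May 24, 2023 + 15 days = Jun 8, 2023.
Adding 73 calendar days to Jun 8, 2023 gives Aug 20, 2023, which is the date payment becomes effective.

Aug 20, 2023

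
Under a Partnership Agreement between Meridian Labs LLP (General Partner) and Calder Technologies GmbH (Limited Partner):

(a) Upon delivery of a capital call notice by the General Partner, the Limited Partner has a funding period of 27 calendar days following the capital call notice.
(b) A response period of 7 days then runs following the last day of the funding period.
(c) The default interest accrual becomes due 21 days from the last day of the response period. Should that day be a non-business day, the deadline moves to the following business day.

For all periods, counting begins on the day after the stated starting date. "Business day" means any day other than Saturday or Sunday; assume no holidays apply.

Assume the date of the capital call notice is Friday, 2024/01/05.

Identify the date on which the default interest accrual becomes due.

2024/02/29

Adding 27 calendar days to 2024/01/05 gives 2024/02/01, which is the last day of the funding period.
Adding 7 calendar days to 2024/02/01 gives 2024/02/08, which is the last day of the response period.
Adding 21 calendar days to 2024/02/08 gives 2024/02/29, which is the date on which the default interest accrual becomes due. 2024/02/29 is a Thursday, so no roll-forward applies.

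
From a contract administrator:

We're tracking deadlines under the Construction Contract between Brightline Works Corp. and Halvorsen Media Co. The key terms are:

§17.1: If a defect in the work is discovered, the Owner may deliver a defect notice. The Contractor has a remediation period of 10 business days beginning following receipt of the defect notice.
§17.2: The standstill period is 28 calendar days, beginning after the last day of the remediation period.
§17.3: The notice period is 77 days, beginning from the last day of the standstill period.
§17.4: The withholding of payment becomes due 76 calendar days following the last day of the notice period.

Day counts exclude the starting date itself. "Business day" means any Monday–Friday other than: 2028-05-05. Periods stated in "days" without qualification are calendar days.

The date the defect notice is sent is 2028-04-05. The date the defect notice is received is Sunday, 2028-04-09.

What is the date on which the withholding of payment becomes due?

The last day of the remediation period: counting 10 business days from Sunday, 2028-04-09 (Apr 10, Apr 11, Apr 12, Apr 13, Apr 14, Apr 17, Apr 18, Apr 19, Apr 20, Apr 21, skipping weekends) reaches Friday, 2028-04-21.
The last day of the standstill period: 2028-04-21 + 28 days = 2028-05-19.
The last day of the notice period: 2028-05-19 + 77 days = 2028-08-04.
Adding 76 calendar days to 2028-08-04 gives 2028-10-19, which is the date on which the withholding of payment becomes due.

2028-10-19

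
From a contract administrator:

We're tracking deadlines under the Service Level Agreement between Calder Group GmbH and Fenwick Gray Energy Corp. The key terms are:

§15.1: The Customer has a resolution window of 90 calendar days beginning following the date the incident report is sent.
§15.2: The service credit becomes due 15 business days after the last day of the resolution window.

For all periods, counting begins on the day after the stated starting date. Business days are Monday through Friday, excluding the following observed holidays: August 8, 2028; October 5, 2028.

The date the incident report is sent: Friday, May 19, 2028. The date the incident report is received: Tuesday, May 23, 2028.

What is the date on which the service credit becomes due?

September 7, 2028

The last day of the resolution window: May 19, 2028 + 90 days = August 17, 2028.
The date on which the service credit becomes due: 15 business days after Thursday, August 17, 2028, skipping weekends — Aug 18, Aug 21, Aug 22, Aug 23, …, Sep 5, Sep 6, Sep 7 — lands on Thursday, September 7, 2028.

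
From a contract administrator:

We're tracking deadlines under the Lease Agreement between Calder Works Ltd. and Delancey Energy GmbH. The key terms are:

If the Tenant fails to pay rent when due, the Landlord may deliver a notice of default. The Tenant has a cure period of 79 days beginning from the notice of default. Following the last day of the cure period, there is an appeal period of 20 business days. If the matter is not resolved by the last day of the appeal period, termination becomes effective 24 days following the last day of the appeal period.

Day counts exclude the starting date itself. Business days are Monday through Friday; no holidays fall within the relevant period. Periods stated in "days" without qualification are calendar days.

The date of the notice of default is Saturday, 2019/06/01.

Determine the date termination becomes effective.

The last day of the cure period: 79 calendar days after 2019/06/01 is 2019/08/19.
The last day of the appeal period: counting 20 business days from Monday, 2019/08/19 (Aug 20, Aug 21, Aug 22, Aug 23, …, Sep 12, Sep 13, Sep 16, skipping weekends) reaches Monday, 2019/09/16.
The date termination becomes effective: 2019/09/16 + 24 days = 2019/10/10.

2019/10/10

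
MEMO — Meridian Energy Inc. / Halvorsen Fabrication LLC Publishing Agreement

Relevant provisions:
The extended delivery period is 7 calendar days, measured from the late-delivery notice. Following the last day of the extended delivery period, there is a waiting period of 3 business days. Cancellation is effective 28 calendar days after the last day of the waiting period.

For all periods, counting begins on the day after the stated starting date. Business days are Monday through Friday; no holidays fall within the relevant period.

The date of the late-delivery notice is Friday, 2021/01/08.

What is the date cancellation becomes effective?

Adding 7 calendar days to 2021/01/08 gives 2021/01/15, which is the last day of the extended delivery period.
From Friday, 2021/01/15, 3 business days (Jan 18, Jan 19, Jan 20, skipping weekends) brings us to Wednesday, 2021/01/20, which is the last day of the waiting period.
Adding 28 calendar days to 2021/01/20 gives 2021/02/17, which is the date cancellation becomes effective.

2021/02/17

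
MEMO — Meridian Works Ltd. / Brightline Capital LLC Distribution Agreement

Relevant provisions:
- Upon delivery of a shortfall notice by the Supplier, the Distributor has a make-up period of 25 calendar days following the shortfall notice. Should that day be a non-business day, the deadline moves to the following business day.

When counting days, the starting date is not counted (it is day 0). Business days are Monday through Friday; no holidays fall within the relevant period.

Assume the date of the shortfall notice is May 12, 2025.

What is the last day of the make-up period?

June 6, 2025

Adding 25 calendar days to May 12, 2025 gives June 6, 2025, which is the last day of the make-up period. June 6, 2025 is a Friday, so no roll-forward applies.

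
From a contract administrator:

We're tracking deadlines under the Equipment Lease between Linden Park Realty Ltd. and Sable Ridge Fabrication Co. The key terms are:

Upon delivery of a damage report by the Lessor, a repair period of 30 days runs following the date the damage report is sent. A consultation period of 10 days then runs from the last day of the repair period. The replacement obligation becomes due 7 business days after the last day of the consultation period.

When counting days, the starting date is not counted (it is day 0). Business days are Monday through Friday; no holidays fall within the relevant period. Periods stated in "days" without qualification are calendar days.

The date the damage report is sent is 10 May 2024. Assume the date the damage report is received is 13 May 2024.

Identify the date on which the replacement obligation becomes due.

The last day of the repair period: 30 calendar days after 10 May 2024 is 9 June 2024.
The last day of the consultation period: 9 June 2024 + 10 days = 19 June 2024.
From Wednesday, 19 June 2024, 7 business days (Jun 20, Jun 21, Jun 24, Jun 25, Jun 26, Jun 27, Jun 28, skipping weekends) brings us to Friday, 28 June 2024, which is the date on which the replacement obligation becomes due.

28 June 2024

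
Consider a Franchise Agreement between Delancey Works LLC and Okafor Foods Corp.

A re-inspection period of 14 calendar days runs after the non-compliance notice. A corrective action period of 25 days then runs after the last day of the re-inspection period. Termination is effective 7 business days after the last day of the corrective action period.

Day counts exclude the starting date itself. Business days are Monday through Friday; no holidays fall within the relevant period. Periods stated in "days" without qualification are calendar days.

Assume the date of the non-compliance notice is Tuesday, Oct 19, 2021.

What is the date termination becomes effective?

Adding 14 calendar days to Oct 19, 2021 gives Nov 2, 2021, which is the last day of the re-inspection period.
The last day of the corrective action period: 25 calendar days after Nov 2, 2021 is Nov 27, 2021.
The date termination becomes effective: 7 business days after Saturday, Nov 27, 2021, skipping weekends — Nov 29, Nov 30, Dec 1, Dec 2, Dec 3, Dec 6, Dec 7 — lands on Tuesday, Dec 7, 2021.

Dec 7, 2021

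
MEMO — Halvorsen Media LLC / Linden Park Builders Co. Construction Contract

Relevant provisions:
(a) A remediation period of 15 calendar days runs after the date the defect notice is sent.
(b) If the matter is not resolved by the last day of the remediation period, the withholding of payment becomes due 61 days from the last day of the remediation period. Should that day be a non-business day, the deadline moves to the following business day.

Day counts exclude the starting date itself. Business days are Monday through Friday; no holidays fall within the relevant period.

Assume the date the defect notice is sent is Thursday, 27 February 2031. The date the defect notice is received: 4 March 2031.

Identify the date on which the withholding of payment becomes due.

14 May 2031

The last day of the remediation period: 15 calendar days after 27 February 2031 is 14 March 2031.
The date on which the withholding of payment becomes due: 14 March 2031 + 61 days = 14 May 2031. 14 May 2031 is a Wednesday, so no roll-forward applies.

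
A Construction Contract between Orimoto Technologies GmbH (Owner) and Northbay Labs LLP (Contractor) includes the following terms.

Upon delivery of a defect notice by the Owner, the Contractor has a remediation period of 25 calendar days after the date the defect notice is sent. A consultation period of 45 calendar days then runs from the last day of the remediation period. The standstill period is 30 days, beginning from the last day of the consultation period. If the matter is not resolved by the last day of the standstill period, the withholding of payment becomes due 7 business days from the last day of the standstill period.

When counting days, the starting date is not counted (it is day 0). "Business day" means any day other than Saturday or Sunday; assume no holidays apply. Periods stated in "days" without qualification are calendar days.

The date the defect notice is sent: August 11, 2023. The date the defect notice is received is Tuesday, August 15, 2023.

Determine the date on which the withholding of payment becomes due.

The last day of the remediation period: August 11, 2023 + 25 days = September 5, 2023.
The last day of the consultation period: September 5, 2023 + 45 days = October 20, 2023.
The last day of the standstill period: 30 calendar days after October 20, 2023 is November 19, 2023.
The date on which the withholding of payment becomes due: counting 7 business days from Sunday, November 19, 2023 (Nov 20, Nov 21, Nov 22, Nov 23, Nov 24, Nov 27, Nov 28, skipping weekends) reaches Tuesday, November 28, 2023.

November 28, 2023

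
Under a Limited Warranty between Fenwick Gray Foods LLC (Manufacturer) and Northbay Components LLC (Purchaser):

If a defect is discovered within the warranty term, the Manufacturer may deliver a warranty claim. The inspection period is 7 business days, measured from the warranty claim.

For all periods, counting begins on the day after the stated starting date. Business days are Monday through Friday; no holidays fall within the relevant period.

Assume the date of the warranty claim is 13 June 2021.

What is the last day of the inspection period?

The last day of the inspection period: 7 business days after Sunday, 13 June 2021, skipping weekends — Jun 14, Jun 15, Jun 16, Jun 17, Jun 18, Jun 21, Jun 22 — lands on Tuesday, 22 June 2021.

22 June 2021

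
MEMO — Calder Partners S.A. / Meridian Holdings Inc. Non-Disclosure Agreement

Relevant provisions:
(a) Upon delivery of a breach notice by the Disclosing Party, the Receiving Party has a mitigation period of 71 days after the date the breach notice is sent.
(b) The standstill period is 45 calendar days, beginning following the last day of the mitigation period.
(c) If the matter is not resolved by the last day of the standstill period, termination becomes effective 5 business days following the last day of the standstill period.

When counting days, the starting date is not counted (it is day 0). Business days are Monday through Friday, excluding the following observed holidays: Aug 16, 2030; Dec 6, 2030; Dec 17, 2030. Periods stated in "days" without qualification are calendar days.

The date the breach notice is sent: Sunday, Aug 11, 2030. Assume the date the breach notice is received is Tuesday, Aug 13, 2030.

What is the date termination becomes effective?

Dec 13, 2030

The last day of the mitigation period: Aug 11, 2030 + 71 days = Oct 21, 2030.
Adding 45 calendar days to Oct 21, 2030 gives Dec 5, 2030, which is the last day of the standstill period.
The date termination becomes effective: 5 business days after Thursday, Dec 5, 2030, skipping weekends and the listed holiday on Dec 6 — Dec 9, Dec 10, Dec 11, Dec 12, Dec 13 — lands on Friday, Dec 13, 2030.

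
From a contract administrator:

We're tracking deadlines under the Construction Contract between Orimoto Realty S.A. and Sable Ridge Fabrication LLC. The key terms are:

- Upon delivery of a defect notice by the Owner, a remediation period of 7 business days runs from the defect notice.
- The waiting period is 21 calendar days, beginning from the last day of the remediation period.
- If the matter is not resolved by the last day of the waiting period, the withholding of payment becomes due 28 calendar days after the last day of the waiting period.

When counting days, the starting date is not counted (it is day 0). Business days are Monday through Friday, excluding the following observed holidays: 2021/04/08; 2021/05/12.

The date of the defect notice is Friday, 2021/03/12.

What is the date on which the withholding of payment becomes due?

From Friday, 2021/03/12, 7 business days (Mar 15, Mar 16, Mar 17, Mar 18, Mar 19, Mar 22, Mar 23, skipping weekends) brings us to Tuesday, 2021/03/23, which is the last day of the remediation period.
The last day of the waiting period: 21 calendar days after 2021/03/23 is 2021/04/13.
The date on which the withholding of payment becomes due: 2021/04/13 + 28 days = 2021/05/11.

2021/05/11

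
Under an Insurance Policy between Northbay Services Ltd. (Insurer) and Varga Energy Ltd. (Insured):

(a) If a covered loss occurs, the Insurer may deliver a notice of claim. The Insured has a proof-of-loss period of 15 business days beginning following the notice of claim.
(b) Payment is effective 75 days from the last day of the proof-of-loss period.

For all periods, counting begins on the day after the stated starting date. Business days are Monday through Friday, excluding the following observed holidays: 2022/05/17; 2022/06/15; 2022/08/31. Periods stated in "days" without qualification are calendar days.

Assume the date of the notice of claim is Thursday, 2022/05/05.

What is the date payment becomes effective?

2022/08/10

The last day of the proof-of-loss period: 15 business days after Thursday, 2022/05/05, skipping weekends and the listed holiday on May 17 — May 6, May 9, May 10, May 11, …, May 25, May 26, May 27 — lands on Friday, 2022/05/27.
Adding 75 calendar days to 2022/05/27 gives 2022/08/10, which is the date payment becomes effective.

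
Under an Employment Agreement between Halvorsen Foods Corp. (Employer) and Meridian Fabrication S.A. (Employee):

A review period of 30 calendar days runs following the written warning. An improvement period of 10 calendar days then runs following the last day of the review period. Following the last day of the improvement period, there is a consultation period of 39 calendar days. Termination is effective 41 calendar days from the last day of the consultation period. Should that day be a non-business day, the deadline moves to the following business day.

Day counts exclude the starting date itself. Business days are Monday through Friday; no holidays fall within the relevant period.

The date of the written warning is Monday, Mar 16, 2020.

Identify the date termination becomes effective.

Jul 14, 2020

Adding 30 calendar days to Mar 16, 2020 gives Apr 15, 2020, which is the last day of the review period.
The last day of the improvement period: 10 calendar days after Apr 15, 2020 is Apr 25, 2020.
The last day of the consultation period: Apr 25, 2020 + 39 days = Jun 3, 2020.
The date termination becomes effective: 41 calendar days after Jun 3, 2020 is Jul 14, 2020. Jul 14, 2020 is a Tuesday, so no roll-forward applies.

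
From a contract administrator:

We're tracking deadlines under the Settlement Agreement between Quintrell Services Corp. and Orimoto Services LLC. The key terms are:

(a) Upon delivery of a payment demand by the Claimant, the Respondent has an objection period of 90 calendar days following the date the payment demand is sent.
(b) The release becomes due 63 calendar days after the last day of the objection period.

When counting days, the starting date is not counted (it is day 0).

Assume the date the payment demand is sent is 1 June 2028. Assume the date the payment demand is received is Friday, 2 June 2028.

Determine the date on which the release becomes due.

1 November 2028

The last day of the objection period: 1 June 2028 + 90 days = 30 August 2028.
The date on which the release becomes due: 30 August 2028 + 63 days = 1 November 2028.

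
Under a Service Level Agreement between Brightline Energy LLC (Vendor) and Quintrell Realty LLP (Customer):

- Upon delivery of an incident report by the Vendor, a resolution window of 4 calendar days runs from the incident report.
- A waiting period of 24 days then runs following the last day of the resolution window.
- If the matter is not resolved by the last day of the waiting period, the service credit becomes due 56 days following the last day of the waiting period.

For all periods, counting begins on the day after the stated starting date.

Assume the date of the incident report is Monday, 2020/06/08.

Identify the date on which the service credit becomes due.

The last day of the resolution window: 4 calendar days after 2020/06/08 is 2020/06/12.
Adding 24 calendar days to 2020/06/12 gives 2020/07/06, which is the last day of the waiting period.
Adding 56 calendar days to 2020/07/06 gives 2020/08/31, which is the date on which the service credit becomes due.

2020/08/31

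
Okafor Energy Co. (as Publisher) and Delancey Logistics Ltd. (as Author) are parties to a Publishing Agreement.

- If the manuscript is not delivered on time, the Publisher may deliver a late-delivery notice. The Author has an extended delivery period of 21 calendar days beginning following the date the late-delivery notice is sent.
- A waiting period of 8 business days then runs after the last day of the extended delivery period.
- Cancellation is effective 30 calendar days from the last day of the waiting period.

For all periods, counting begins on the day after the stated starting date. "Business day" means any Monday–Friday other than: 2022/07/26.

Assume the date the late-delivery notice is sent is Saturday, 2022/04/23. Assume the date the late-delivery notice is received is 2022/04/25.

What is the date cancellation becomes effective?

The last day of the extended delivery period: 21 calendar days after 2022/04/23 is 2022/05/14.
The last day of the waiting period: counting 8 business days from Saturday, 2022/05/14 (May 16, May 17, May 18, May 19, May 20, May 23, May 24, May 25, skipping weekends) reaches Wednesday, 2022/05/25.
The date cancellation becomes effective: 30 calendar days after 2022/05/25 is 2022/06/24.

2022/06/24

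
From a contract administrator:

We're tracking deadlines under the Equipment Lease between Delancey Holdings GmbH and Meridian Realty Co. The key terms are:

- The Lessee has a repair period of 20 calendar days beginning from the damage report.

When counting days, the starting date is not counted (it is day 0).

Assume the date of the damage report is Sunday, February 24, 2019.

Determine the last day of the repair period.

March 16, 2019

The last day of the repair period: 20 calendar days after February 24, 2019 is March 16, 2019.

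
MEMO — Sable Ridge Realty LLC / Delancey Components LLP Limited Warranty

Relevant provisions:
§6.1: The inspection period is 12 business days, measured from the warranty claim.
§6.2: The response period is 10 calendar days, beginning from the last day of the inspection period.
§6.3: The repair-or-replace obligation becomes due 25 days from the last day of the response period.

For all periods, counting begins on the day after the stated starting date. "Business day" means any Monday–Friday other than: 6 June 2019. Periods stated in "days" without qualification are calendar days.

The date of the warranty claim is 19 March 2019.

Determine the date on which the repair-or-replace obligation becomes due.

9 May 2019

The last day of the inspection period: 12 business days after Tuesday, 19 March 2019, skipping weekends — Mar 20, Mar 21, Mar 22, Mar 25, …, Apr 2, Apr 3, Apr 4 — lands on Thursday, 4 April 2019.
The last day of the response period: 4 April 2019 + 10 days = 14 April 2019.
Adding 25 calendar days to 14 April 2019 gives 9 May 2019, which is the date on which the repair-or-replace obligation becomes due.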